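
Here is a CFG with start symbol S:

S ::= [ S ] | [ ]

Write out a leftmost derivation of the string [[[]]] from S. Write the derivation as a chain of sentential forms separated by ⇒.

S ⇒ [S]   [S ::= [ S ]]
[S] ⇒ [[S]]   [S ::= [ S ]]
[[S]] ⇒ [[[]]]   [S ::= [ ]]

S ⇒ [S] ⇒ [[S]] ⇒ [[[]]]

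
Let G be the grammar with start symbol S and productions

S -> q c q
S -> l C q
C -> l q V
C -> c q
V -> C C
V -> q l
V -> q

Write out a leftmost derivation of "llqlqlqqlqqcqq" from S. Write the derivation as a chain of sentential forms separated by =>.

S=>lCq=>llqVq=>llqCCq=>llqlqVCq=>llqlqCCCq=>llqlqlqVCCq=>llqlqlqqCCq=>llqlqlqqlqVCq=>llqlqlqqlqqCq=>llqlqlqqlqqcqq

S => lCq   [S -> l C q]
lCq => llqVq   [C -> l q V]
llqVq => llqCCq   [V -> C C]
llqCCq => llqlqVCq   [C -> l q V]
llqlqVCq => llqlqCCCq   [V -> C C]
llqlqCCCq => llqlqlqVCCq   [C -> l q V]
llqlqlqVCCq => llqlqlqqCCq   [V -> q]
llqlqlqqCCq => llqlqlqqlqVCq   [C -> l q V]
llqlqlqqlqVCq => llqlqlqqlqqCq   [V -> q]
llqlqlqqlqqCq => llqlqlqqlqqcqq   [C -> c q]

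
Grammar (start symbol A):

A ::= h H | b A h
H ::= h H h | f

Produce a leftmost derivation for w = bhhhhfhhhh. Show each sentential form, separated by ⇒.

A ⇒ bAh ⇒ bhHh ⇒ bhhHhh ⇒ bhhhHhhh ⇒ bhhhhHhhhh ⇒ bhhhhfhhhh

A ⇒ bAh   [A ::= b A h]
bAh ⇒ bhHh   [A ::= h H]
bhHh ⇒ bhhHhh   [H ::= h H h]
bhhHhh ⇒ bhhhHhhh   [H ::= h H h]
bhhhHhhh ⇒ bhhhhHhhhh   [H ::= h H h]
bhhhhHhhhh ⇒ bhhhhfhhhh   [H ::= f]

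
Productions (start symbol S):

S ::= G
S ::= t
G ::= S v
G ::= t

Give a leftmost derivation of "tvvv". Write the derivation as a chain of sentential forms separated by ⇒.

S ⇒ G ⇒ Sv ⇒ Gv ⇒ Svv ⇒ Gvv ⇒ Svvv ⇒ tvvv

S ⇒ G   [S ::= G]
G ⇒ Sv   [G ::= S v]
Sv ⇒ Gv   [S ::= G]
Gv ⇒ Svv   [G ::= S v]
Svv ⇒ Gvv   [S ::= G]
Gvv ⇒ Svvv   [G ::= S v]
Svvv ⇒ tvvv   [S ::= t]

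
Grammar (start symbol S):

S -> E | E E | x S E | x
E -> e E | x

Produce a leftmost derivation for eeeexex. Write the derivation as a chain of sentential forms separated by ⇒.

S ⇒ EE ⇒ eEE ⇒ eeEE ⇒ eeeEE ⇒ eeeeEE ⇒ eeeexE ⇒ eeeexeE ⇒ eeeexex

S ⇒ EE   [S -> E E]
EE ⇒ eEE   [E -> e E]
eEE ⇒ eeEE   [E -> e E]
eeEE ⇒ eeeEE   [E -> e E]
eeeEE ⇒ eeeeEE   [E -> e E]
eeeeEE ⇒ eeeexE   [E -> x]
eeeexE ⇒ eeeexeE   [E -> e E]
eeeexeE ⇒ eeeexex   [E -> x]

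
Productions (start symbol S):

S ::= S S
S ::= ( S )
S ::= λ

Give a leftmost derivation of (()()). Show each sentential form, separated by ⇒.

S ⇒ (S) ⇒ (SS) ⇒ (SSS) ⇒ (SSSS) ⇒ (SSSSS) ⇒ ((S)SSSS) ⇒ (()SSSS) ⇒ (()SSS) ⇒ (()(S)SS) ⇒ (()()SS) ⇒ (()()S) ⇒ (()())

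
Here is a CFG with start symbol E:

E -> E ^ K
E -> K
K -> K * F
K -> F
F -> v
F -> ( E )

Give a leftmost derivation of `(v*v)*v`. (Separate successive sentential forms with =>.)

E => K   [E -> K]
K => K*F   [K -> K * F]
K*F => F*F   [K -> F]
F*F => (E)*F   [F -> ( E )]
(E)*F => (K)*F   [E -> K]
(K)*F => (K*F)*F   [K -> K * F]
(K*F)*F => (F*F)*F   [K -> F]
(F*F)*F => (v*F)*F   [F -> v]
(v*F)*F => (v*v)*F   [F -> v]
(v*v)*F => (v*v)*v   [F -> v]

E => K => K*F => F*F => (E)*F => (K)*F => (K*F)*F => (F*F)*F => (v*F)*F => (v*v)*F => (v*v)*v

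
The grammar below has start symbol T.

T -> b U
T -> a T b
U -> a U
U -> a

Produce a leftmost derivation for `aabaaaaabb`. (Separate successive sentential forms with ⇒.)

T ⇒ aTb   [T -> a T b]
aTb ⇒ aaTbb   [T -> a T b]
aaTbb ⇒ aabUbb   [T -> b U]
aabUbb ⇒ aabaUbb   [U -> a U]
aabaUbb ⇒ aabaaUbb   [U -> a U]
aabaaUbb ⇒ aabaaaUbb   [U -> a U]
aabaaaUbb ⇒ aabaaaaUbb   [U -> a U]
aabaaaaUbb ⇒ aabaaaaabb   [U -> a]

T ⇒ aTb ⇒ aaTbb ⇒ aabUbb ⇒ aabaUbb ⇒ aabaaUbb ⇒ aabaaaUbb ⇒ aabaaaaUbb ⇒ aabaaaaabb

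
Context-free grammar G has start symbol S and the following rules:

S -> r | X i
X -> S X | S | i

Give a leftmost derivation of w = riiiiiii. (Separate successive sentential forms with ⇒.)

S ⇒ Xi   [S -> X i]
Xi ⇒ SXi   [X -> S X]
SXi ⇒ XiXi   [S -> X i]
XiXi ⇒ SiXi   [X -> S]
SiXi ⇒ XiiXi   [S -> X i]
XiiXi ⇒ SXiiXi   [X -> S X]
SXiiXi ⇒ XiXiiXi   [S -> X i]
XiXiiXi ⇒ SXiXiiXi   [X -> S X]
SXiXiiXi ⇒ rXiXiiXi   [S -> r]
rXiXiiXi ⇒ riiXiiXi   [X -> i]
riiXiiXi ⇒ riiiiiXi   [X -> i]
riiiiiXi ⇒ riiiiiii   [X -> i]

S ⇒ Xi ⇒ SXi ⇒ XiXi ⇒ SiXi ⇒ XiiXi ⇒ SXiiXi ⇒ XiXiiXi ⇒ SXiXiiXi ⇒ rXiXiiXi ⇒ riiXiiXi ⇒ riiiiiXi ⇒ riiiiiii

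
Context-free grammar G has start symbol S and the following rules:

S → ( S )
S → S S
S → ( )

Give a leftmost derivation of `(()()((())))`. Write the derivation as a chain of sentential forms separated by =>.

S=>(S)=>(SS)=>(()S)=>(()SS)=>(()()S)=>(()()(S))=>(()()((S)))=>(()()((())))

S => (S)   [S → ( S )]
(S) => (SS)   [S → S S]
(SS) => (()S)   [S → ( )]
(()S) => (()SS)   [S → S S]
(()SS) => (()()S)   [S → ( )]
(()()S) => (()()(S))   [S → ( S )]
(()()(S)) => (()()((S)))   [S → ( S )]
(()()((S))) => (()()((())))   [S → ( )]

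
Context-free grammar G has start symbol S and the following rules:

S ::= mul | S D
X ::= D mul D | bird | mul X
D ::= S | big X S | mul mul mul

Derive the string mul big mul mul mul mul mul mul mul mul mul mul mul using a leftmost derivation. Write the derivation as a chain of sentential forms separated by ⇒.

S ⇒ S D ⇒ S D D ⇒ mul D D ⇒ mul big X S D ⇒ mul big D mul D S D ⇒ mul big mul mul mul mul D S D ⇒ mul big mul mul mul mul mul mul mul S D ⇒ mul big mul mul mul mul mul mul mul mul D ⇒ mul big mul mul mul mul mul mul mul mul mul mul mul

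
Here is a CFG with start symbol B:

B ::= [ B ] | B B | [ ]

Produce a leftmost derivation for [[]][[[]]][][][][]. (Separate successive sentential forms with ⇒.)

B ⇒ BB ⇒ BBB ⇒ BBBB ⇒ [B]BBB ⇒ [[]]BBB ⇒ [[]]BBBB ⇒ [[]]BBBBB ⇒ [[]][B]BBBB ⇒ [[]][[B]]BBBB ⇒ [[]][[[]]]BBBB ⇒ [[]][[[]]][]BBB ⇒ [[]][[[]]][][]BB ⇒ [[]][[[]]][][][]B ⇒ [[]][[[]]][][][][]

B ⇒ BB   [B ::= B B]
BB ⇒ BBB   [B ::= B B]
BBB ⇒ BBBB   [B ::= B B]
BBBB ⇒ [B]BBB   [B ::= [ B ]]
[B]BBB ⇒ [[]]BBB   [B ::= [ ]]
[[]]BBB ⇒ [[]]BBBB   [B ::= B B]
[[]]BBBB ⇒ [[]]BBBBB   [B ::= B B]
[[]]BBBBB ⇒ [[]][B]BBBB   [B ::= [ B ]]
[[]][B]BBBB ⇒ [[]][[B]]BBBB   [B ::= [ B ]]
[[]][[B]]BBBB ⇒ [[]][[[]]]BBBB   [B ::= [ ]]
[[]][[[]]]BBBB ⇒ [[]][[[]]][]BBB   [B ::= [ ]]
[[]][[[]]][]BBB ⇒ [[]][[[]]][][]BB   [B ::= [ ]]
[[]][[[]]][][]BB ⇒ [[]][[[]]][][][]B   [B ::= [ ]]
[[]][[[]]][][][]B ⇒ [[]][[[]]][][][][]   [B ::= [ ]]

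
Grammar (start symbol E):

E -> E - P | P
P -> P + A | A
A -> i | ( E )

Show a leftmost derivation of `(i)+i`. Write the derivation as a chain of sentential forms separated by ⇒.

E ⇒ P ⇒ P+A ⇒ A+A ⇒ (E)+A ⇒ (P)+A ⇒ (A)+A ⇒ (i)+A ⇒ (i)+i

E ⇒ P   [E -> P]
P ⇒ P+A   [P -> P + A]
P+A ⇒ A+A   [P -> A]
A+A ⇒ (E)+A   [A -> ( E )]
(E)+A ⇒ (P)+A   [E -> P]
(P)+A ⇒ (A)+A   [P -> A]
(A)+A ⇒ (i)+A   [A -> i]
(i)+A ⇒ (i)+i   [A -> i]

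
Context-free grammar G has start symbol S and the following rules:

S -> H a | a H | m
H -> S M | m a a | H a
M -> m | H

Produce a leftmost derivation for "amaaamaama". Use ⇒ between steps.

S ⇒ aH ⇒ aHa ⇒ aSMa ⇒ aHaMa ⇒ aHaaMa ⇒ aSMaaMa ⇒ aHaMaaMa ⇒ amaaaMaaMa ⇒ amaaamaaMa ⇒ amaaamaama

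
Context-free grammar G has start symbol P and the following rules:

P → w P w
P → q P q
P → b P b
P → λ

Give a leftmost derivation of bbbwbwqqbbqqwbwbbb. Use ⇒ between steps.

P ⇒ bPb ⇒ bbPbb ⇒ bbbPbbb ⇒ bbbwPwbbb ⇒ bbbwbPbwbbb ⇒ bbbwbwPwbwbbb ⇒ bbbwbwqPqwbwbbb ⇒ bbbwbwqqPqqwbwbbb ⇒ bbbwbwqqbPbqqwbwbbb ⇒ bbbwbwqqbbqqwbwbbb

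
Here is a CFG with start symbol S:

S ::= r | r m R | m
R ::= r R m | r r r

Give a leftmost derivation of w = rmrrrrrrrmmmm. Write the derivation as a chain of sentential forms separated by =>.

S => rmR => rmrRm => rmrrRmm => rmrrrRmmm => rmrrrrRmmmm => rmrrrrrrrmmmm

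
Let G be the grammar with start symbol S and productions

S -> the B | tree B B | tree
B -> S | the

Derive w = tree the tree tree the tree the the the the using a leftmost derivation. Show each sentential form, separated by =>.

S => tree B B => tree the B => tree the S => tree the tree B B => tree the tree S B => tree the tree tree B B B => tree the tree tree S B B => tree the tree tree the B B B => tree the tree tree the S B B => tree the tree tree the tree B B B B => tree the tree tree the tree the B B B => tree the tree tree the tree the the B B => tree the tree tree the tree the the the B => tree the tree tree the tree the the the the

S => tree B B   [S -> tree B B]
tree B B => tree the B   [B -> the]
tree the B => tree the S   [B -> S]
tree the S => tree the tree B B   [S -> tree B B]
tree the tree B B => tree the tree S B   [B -> S]
tree the tree S B => tree the tree tree B B B   [S -> tree B B]
tree the tree tree B B B => tree the tree tree S B B   [B -> S]
tree the tree tree S B B => tree the tree tree the B B B   [S -> the B]
tree the tree tree the B B B => tree the tree tree the S B B   [B -> S]
tree the tree tree the S B B => tree the tree tree the tree B B B B   [S -> tree B B]
tree the tree tree the tree B B B B => tree the tree tree the tree the B B B   [B -> the]
tree the tree tree the tree the B B B => tree the tree tree the tree the the B B   [B -> the]
tree the tree tree the tree the the B B => tree the tree tree the tree the the the B   [B -> the]
tree the tree tree the tree the the the B => tree the tree tree the tree the the the the   [B -> the]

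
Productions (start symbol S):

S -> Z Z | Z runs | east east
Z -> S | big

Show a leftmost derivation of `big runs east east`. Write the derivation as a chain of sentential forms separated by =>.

S => Z Z => S Z => Z runs Z => big runs Z => big runs S => big runs east east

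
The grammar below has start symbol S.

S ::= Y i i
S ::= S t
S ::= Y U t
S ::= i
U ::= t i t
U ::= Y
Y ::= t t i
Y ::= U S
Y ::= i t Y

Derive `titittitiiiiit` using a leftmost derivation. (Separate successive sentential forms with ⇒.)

S ⇒ St ⇒ Yiit ⇒ USiit ⇒ titSiit ⇒ titYiiiit ⇒ tititYiiiit ⇒ tititUSiiiit ⇒ titittitSiiiit ⇒ titittitiiiiit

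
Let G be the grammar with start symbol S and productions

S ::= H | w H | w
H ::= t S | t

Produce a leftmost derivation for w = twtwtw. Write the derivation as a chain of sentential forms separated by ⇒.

S ⇒ H   [S ::= H]
H ⇒ tS   [H ::= t S]
tS ⇒ twH   [S ::= w H]
twH ⇒ twtS   [H ::= t S]
twtS ⇒ twtwH   [S ::= w H]
twtwH ⇒ twtwtS   [H ::= t S]
twtwtS ⇒ twtwtw   [S ::= w]

S⇒H⇒tS⇒twH⇒twtS⇒twtwH⇒twtwtS⇒twtwtw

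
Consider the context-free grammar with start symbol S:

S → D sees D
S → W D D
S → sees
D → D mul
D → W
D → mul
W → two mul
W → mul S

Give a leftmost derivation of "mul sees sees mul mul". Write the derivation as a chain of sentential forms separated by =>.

S => D sees D   [S → D sees D]
D sees D => W sees D   [D → W]
W sees D => mul S sees D   [W → mul S]
mul S sees D => mul sees sees D   [S → sees]
mul sees sees D => mul sees sees D mul   [D → D mul]
mul sees sees D mul => mul sees sees mul mul   [D → mul]

S => D sees D => W sees D => mul S sees D => mul sees sees D => mul sees sees D mul => mul sees sees mul mul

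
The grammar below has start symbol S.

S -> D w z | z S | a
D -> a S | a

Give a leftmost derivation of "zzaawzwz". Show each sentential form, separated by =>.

S=>zS=>zzS=>zzDwz=>zzaSwz=>zzaDwzwz=>zzaawzwz

S => zS   [S -> z S]
zS => zzS   [S -> z S]
zzS => zzDwz   [S -> D w z]
zzDwz => zzaSwz   [D -> a S]
zzaSwz => zzaDwzwz   [S -> D w z]
zzaDwzwz => zzaawzwz   [D -> a]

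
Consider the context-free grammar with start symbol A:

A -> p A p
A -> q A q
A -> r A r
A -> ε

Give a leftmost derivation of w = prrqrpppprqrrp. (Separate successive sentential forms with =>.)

A => pAp => prArp => prrArrp => prrqAqrrp => prrqrArqrrp => prrqrpAprqrrp => prrqrppApprqrrp => prrqrpppprqrrp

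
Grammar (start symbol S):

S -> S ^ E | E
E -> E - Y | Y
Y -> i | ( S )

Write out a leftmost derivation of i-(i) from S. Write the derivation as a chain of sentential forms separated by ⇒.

S⇒E⇒E-Y⇒Y-Y⇒i-Y⇒i-(S)⇒i-(E)⇒i-(Y)⇒i-(i)

S ⇒ E   [S -> E]
E ⇒ E-Y   [E -> E - Y]
E-Y ⇒ Y-Y   [E -> Y]
Y-Y ⇒ i-Y   [Y -> i]
i-Y ⇒ i-(S)   [Y -> ( S )]
i-(S) ⇒ i-(E)   [S -> E]
i-(E) ⇒ i-(Y)   [E -> Y]
i-(Y) ⇒ i-(i)   [Y -> i]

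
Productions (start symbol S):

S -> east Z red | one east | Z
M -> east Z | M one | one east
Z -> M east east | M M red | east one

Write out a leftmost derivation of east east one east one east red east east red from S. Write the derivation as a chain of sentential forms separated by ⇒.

S ⇒ east Z red ⇒ east M east east red ⇒ east east Z east east red ⇒ east east M M red east east red ⇒ east east one east M red east east red ⇒ east east one east one east red east east red

S ⇒ east Z red   [S -> east Z red]
east Z red ⇒ east M east east red   [Z -> M east east]
east M east east red ⇒ east east Z east east red   [M -> east Z]
east east Z east east red ⇒ east east M M red east east red   [Z -> M M red]
east east M M red east east red ⇒ east east one east M red east east red   [M -> one east]
east east one east M red east east red ⇒ east east one east one east red east east red   [M -> one east]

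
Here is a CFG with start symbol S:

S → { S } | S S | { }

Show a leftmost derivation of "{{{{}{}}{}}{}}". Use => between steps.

S => {S} => {SS} => {{S}S} => {{SS}S} => {{{S}S}S} => {{{SS}S}S} => {{{{}S}S}S} => {{{{}{}}S}S} => {{{{}{}}{}}S} => {{{{}{}}{}}{}}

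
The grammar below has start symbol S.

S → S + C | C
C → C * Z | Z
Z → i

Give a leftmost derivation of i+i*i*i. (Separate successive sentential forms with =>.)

S => S+C => C+C => Z+C => i+C => i+C*Z => i+C*Z*Z => i+Z*Z*Z => i+i*Z*Z => i+i*i*Z => i+i*i*i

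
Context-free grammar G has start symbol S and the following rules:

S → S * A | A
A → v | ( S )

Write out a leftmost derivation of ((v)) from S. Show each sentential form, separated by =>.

S=>A=>(S)=>(A)=>((S))=>((A))=>((v))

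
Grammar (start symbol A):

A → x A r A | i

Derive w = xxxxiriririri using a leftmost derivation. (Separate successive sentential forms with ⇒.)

A ⇒ xArA ⇒ xxArArA ⇒ xxxArArArA ⇒ xxxxArArArArA ⇒ xxxxirArArArA ⇒ xxxxirirArArA ⇒ xxxxiririrArA ⇒ xxxxiriririrA ⇒ xxxxiriririri

A ⇒ xArA   [A → x A r A]
xArA ⇒ xxArArA   [A → x A r A]
xxArArA ⇒ xxxArArArA   [A → x A r A]
xxxArArArA ⇒ xxxxArArArArA   [A → x A r A]
xxxxArArArArA ⇒ xxxxirArArArA   [A → i]
xxxxirArArArA ⇒ xxxxirirArArA   [A → i]
xxxxirirArArA ⇒ xxxxiririrArA   [A → i]
xxxxiririrArA ⇒ xxxxiriririrA   [A → i]
xxxxiriririrA ⇒ xxxxiriririri   [A → i]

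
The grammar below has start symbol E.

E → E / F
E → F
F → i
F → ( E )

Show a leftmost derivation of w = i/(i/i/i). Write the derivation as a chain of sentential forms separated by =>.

E => E/F   [E → E / F]
E/F => F/F   [E → F]
F/F => i/F   [F → i]
i/F => i/(E)   [F → ( E )]
i/(E) => i/(E/F)   [E → E / F]
i/(E/F) => i/(E/F/F)   [E → E / F]
i/(E/F/F) => i/(F/F/F)   [E → F]
i/(F/F/F) => i/(i/F/F)   [F → i]
i/(i/F/F) => i/(i/i/F)   [F → i]
i/(i/i/F) => i/(i/i/i)   [F → i]

E => E/F => F/F => i/F => i/(E) => i/(E/F) => i/(E/F/F) => i/(F/F/F) => i/(i/F/F) => i/(i/i/F) => i/(i/i/i)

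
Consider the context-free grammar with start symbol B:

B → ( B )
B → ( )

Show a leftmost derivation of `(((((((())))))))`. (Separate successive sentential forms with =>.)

B => (B)   [B → ( B )]
(B) => ((B))   [B → ( B )]
((B)) => (((B)))   [B → ( B )]
(((B))) => ((((B))))   [B → ( B )]
((((B)))) => (((((B)))))   [B → ( B )]
(((((B))))) => ((((((B))))))   [B → ( B )]
((((((B)))))) => (((((((B)))))))   [B → ( B )]
(((((((B))))))) => (((((((())))))))   [B → ( )]

B=>(B)=>((B))=>(((B)))=>((((B))))=>(((((B)))))=>((((((B))))))=>(((((((B)))))))=>(((((((())))))))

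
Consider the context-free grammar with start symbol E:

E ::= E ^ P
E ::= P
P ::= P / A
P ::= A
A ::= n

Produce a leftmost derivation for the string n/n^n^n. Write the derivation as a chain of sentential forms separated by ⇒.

E ⇒ E^P ⇒ E^P^P ⇒ P^P^P ⇒ P/A^P^P ⇒ A/A^P^P ⇒ n/A^P^P ⇒ n/n^P^P ⇒ n/n^A^P ⇒ n/n^n^P ⇒ n/n^n^A ⇒ n/n^n^n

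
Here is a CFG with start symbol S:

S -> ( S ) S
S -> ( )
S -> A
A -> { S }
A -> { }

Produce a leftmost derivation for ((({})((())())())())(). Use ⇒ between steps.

S ⇒ (S)S ⇒ ((S)S)S ⇒ (((S)S)S)S ⇒ (((A)S)S)S ⇒ ((({})S)S)S ⇒ ((({})(S)S)S)S ⇒ ((({})((S)S)S)S)S ⇒ ((({})((())S)S)S)S ⇒ ((({})((())())S)S)S ⇒ ((({})((())())())S)S ⇒ ((({})((())())())())S ⇒ ((({})((())())())())()

S ⇒ (S)S   [S -> ( S ) S]
(S)S ⇒ ((S)S)S   [S -> ( S ) S]
((S)S)S ⇒ (((S)S)S)S   [S -> ( S ) S]
(((S)S)S)S ⇒ (((A)S)S)S   [S -> A]
(((A)S)S)S ⇒ ((({})S)S)S   [A -> { }]
((({})S)S)S ⇒ ((({})(S)S)S)S   [S -> ( S ) S]
((({})(S)S)S)S ⇒ ((({})((S)S)S)S)S   [S -> ( S ) S]
((({})((S)S)S)S)S ⇒ ((({})((())S)S)S)S   [S -> ( )]
((({})((())S)S)S)S ⇒ ((({})((())())S)S)S   [S -> ( )]
((({})((())())S)S)S ⇒ ((({})((())())())S)S   [S -> ( )]
((({})((())())())S)S ⇒ ((({})((())())())())S   [S -> ( )]
((({})((())())())())S ⇒ ((({})((())())())())()   [S -> ( )]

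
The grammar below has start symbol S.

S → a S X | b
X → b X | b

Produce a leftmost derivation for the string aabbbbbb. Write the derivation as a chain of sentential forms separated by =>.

S => aSX   [S → a S X]
aSX => aaSXX   [S → a S X]
aaSXX => aabXX   [S → b]
aabXX => aabbXX   [X → b X]
aabbXX => aabbbXX   [X → b X]
aabbbXX => aabbbbXX   [X → b X]
aabbbbXX => aabbbbbX   [X → b]
aabbbbbX => aabbbbbb   [X → b]

S=>aSX=>aaSXX=>aabXX=>aabbXX=>aabbbXX=>aabbbbXX=>aabbbbbX=>aabbbbbb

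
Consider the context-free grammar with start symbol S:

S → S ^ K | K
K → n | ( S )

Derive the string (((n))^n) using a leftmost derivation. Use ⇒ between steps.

S ⇒ K   [S → K]
K ⇒ (S)   [K → ( S )]
(S) ⇒ (S^K)   [S → S ^ K]
(S^K) ⇒ (K^K)   [S → K]
(K^K) ⇒ ((S)^K)   [K → ( S )]
((S)^K) ⇒ ((K)^K)   [S → K]
((K)^K) ⇒ (((S))^K)   [K → ( S )]
(((S))^K) ⇒ (((K))^K)   [S → K]
(((K))^K) ⇒ (((n))^K)   [K → n]
(((n))^K) ⇒ (((n))^n)   [K → n]

S⇒K⇒(S)⇒(S^K)⇒(K^K)⇒((S)^K)⇒((K)^K)⇒(((S))^K)⇒(((K))^K)⇒(((n))^K)⇒(((n))^n)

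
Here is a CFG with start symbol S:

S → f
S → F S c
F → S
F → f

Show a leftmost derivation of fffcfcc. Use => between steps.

S => FSc => fSc => fFScc => fSScc => fFScScc => fSScScc => ffScScc => fffcScc => fffcfcc

S => FSc   [S → F S c]
FSc => fSc   [F → f]
fSc => fFScc   [S → F S c]
fFScc => fSScc   [F → S]
fSScc => fFScScc   [S → F S c]
fFScScc => fSScScc   [F → S]
fSScScc => ffScScc   [S → f]
ffScScc => fffcScc   [S → f]
fffcScc => fffcfcc   [S → f]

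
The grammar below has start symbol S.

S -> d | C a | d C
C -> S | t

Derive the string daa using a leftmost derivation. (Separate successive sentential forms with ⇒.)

S⇒Ca⇒Sa⇒Caa⇒Saa⇒daa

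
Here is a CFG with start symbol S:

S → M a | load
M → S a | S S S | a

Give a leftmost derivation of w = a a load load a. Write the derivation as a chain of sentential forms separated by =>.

S => M a => S S S a => M a S S a => a a S S a => a a load S a => a a load load a

S => M a   [S → M a]
M a => S S S a   [M → S S S]
S S S a => M a S S a   [S → M a]
M a S S a => a a S S a   [M → a]
a a S S a => a a load S a   [S → load]
a a load S a => a a load load a   [S → load]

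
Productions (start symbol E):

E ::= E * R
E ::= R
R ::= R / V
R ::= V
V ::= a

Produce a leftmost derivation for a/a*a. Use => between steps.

E => E*R   [E ::= E * R]
E*R => R*R   [E ::= R]
R*R => R/V*R   [R ::= R / V]
R/V*R => V/V*R   [R ::= V]
V/V*R => a/V*R   [V ::= a]
a/V*R => a/a*R   [V ::= a]
a/a*R => a/a*V   [R ::= V]
a/a*V => a/a*a   [V ::= a]

E => E*R => R*R => R/V*R => V/V*R => a/V*R => a/a*R => a/a*V => a/a*a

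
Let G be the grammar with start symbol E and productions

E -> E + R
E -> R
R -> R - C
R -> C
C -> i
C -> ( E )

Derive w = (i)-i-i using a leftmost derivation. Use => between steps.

E=>R=>R-C=>R-C-C=>C-C-C=>(E)-C-C=>(R)-C-C=>(C)-C-C=>(i)-C-C=>(i)-i-C=>(i)-i-i

E => R   [E -> R]
R => R-C   [R -> R - C]
R-C => R-C-C   [R -> R - C]
R-C-C => C-C-C   [R -> C]
C-C-C => (E)-C-C   [C -> ( E )]
(E)-C-C => (R)-C-C   [E -> R]
(R)-C-C => (C)-C-C   [R -> C]
(C)-C-C => (i)-C-C   [C -> i]
(i)-C-C => (i)-i-C   [C -> i]
(i)-i-C => (i)-i-i   [C -> i]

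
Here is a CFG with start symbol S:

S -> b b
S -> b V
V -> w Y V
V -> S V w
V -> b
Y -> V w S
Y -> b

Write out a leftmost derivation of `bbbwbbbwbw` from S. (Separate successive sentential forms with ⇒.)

S ⇒ bV   [S -> b V]
bV ⇒ bSVw   [V -> S V w]
bSVw ⇒ bbVVw   [S -> b V]
bbVVw ⇒ bbSVwVw   [V -> S V w]
bbSVwVw ⇒ bbbVVwVw   [S -> b V]
bbbVVwVw ⇒ bbbwYVVwVw   [V -> w Y V]
bbbwYVVwVw ⇒ bbbwbVVwVw   [Y -> b]
bbbwbVVwVw ⇒ bbbwbbVwVw   [V -> b]
bbbwbbVwVw ⇒ bbbwbbbwVw   [V -> b]
bbbwbbbwVw ⇒ bbbwbbbwbw   [V -> b]

S ⇒ bV ⇒ bSVw ⇒ bbVVw ⇒ bbSVwVw ⇒ bbbVVwVw ⇒ bbbwYVVwVw ⇒ bbbwbVVwVw ⇒ bbbwbbVwVw ⇒ bbbwbbbwVw ⇒ bbbwbbbwbw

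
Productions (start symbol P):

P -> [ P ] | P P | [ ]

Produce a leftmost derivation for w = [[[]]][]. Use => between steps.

P => PP => [P]P => [[P]]P => [[[]]]P => [[[]]][]

P => PP   [P -> P P]
PP => [P]P   [P -> [ P ]]
[P]P => [[P]]P   [P -> [ P ]]
[[P]]P => [[[]]]P   [P -> [ ]]
[[[]]]P => [[[]]][]   [P -> [ ]]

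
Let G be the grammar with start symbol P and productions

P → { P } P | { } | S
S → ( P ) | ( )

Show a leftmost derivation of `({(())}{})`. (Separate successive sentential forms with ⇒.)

P ⇒ S   [P → S]
S ⇒ (P)   [S → ( P )]
(P) ⇒ ({P}P)   [P → { P } P]
({P}P) ⇒ ({S}P)   [P → S]
({S}P) ⇒ ({(P)}P)   [S → ( P )]
({(P)}P) ⇒ ({(S)}P)   [P → S]
({(S)}P) ⇒ ({(())}P)   [S → ( )]
({(())}P) ⇒ ({(())}{})   [P → { }]

P ⇒ S ⇒ (P) ⇒ ({P}P) ⇒ ({S}P) ⇒ ({(P)}P) ⇒ ({(S)}P) ⇒ ({(())}P) ⇒ ({(())}{})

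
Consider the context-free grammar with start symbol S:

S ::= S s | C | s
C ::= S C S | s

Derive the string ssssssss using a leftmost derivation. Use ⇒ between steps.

S ⇒ Ss ⇒ Cs ⇒ SCSs ⇒ SsCSs ⇒ SssCSs ⇒ CssCSs ⇒ SCSssCSs ⇒ sCSssCSs ⇒ ssSssCSs ⇒ sssssCSs ⇒ ssssssSs ⇒ ssssssss

S ⇒ Ss   [S ::= S s]
Ss ⇒ Cs   [S ::= C]
Cs ⇒ SCSs   [C ::= S C S]
SCSs ⇒ SsCSs   [S ::= S s]
SsCSs ⇒ SssCSs   [S ::= S s]
SssCSs ⇒ CssCSs   [S ::= C]
CssCSs ⇒ SCSssCSs   [C ::= S C S]
SCSssCSs ⇒ sCSssCSs   [S ::= s]
sCSssCSs ⇒ ssSssCSs   [C ::= s]
ssSssCSs ⇒ sssssCSs   [S ::= s]
sssssCSs ⇒ ssssssSs   [C ::= s]
ssssssSs ⇒ ssssssss   [S ::= s]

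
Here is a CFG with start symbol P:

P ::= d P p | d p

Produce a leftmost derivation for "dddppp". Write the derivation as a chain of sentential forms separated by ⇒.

P ⇒ dPp ⇒ ddPpp ⇒ dddppp

P ⇒ dPp   [P ::= d P p]
dPp ⇒ ddPpp   [P ::= d P p]
ddPpp ⇒ dddppp   [P ::= d p]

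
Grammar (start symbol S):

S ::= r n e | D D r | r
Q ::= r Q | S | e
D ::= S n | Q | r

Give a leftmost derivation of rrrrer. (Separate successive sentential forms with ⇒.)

S⇒DDr⇒QDr⇒SDr⇒DDrDr⇒rDrDr⇒rrrDr⇒rrrQr⇒rrrrQr⇒rrrrer

S ⇒ DDr   [S ::= D D r]
DDr ⇒ QDr   [D ::= Q]
QDr ⇒ SDr   [Q ::= S]
SDr ⇒ DDrDr   [S ::= D D r]
DDrDr ⇒ rDrDr   [D ::= r]
rDrDr ⇒ rrrDr   [D ::= r]
rrrDr ⇒ rrrQr   [D ::= Q]
rrrQr ⇒ rrrrQr   [Q ::= r Q]
rrrrQr ⇒ rrrrer   [Q ::= e]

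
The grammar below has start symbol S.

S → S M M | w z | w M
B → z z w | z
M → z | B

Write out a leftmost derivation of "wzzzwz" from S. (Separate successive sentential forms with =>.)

S=>SMM=>wMMM=>wzMM=>wzBM=>wzzzwM=>wzzzwB=>wzzzwz

S => SMM   [S → S M M]
SMM => wMMM   [S → w M]
wMMM => wzMM   [M → z]
wzMM => wzBM   [M → B]
wzBM => wzzzwM   [B → z z w]
wzzzwM => wzzzwB   [M → B]
wzzzwB => wzzzwz   [B → z]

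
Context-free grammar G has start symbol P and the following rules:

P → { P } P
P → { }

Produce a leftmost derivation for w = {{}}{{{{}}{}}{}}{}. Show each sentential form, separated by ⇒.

P ⇒ {P}P   [P → { P } P]
{P}P ⇒ {{}}P   [P → { }]
{{}}P ⇒ {{}}{P}P   [P → { P } P]
{{}}{P}P ⇒ {{}}{{P}P}P   [P → { P } P]
{{}}{{P}P}P ⇒ {{}}{{{P}P}P}P   [P → { P } P]
{{}}{{{P}P}P}P ⇒ {{}}{{{{}}P}P}P   [P → { }]
{{}}{{{{}}P}P}P ⇒ {{}}{{{{}}{}}P}P   [P → { }]
{{}}{{{{}}{}}P}P ⇒ {{}}{{{{}}{}}{}}P   [P → { }]
{{}}{{{{}}{}}{}}P ⇒ {{}}{{{{}}{}}{}}{}   [P → { }]

P⇒{P}P⇒{{}}P⇒{{}}{P}P⇒{{}}{{P}P}P⇒{{}}{{{P}P}P}P⇒{{}}{{{{}}P}P}P⇒{{}}{{{{}}{}}P}P⇒{{}}{{{{}}{}}{}}P⇒{{}}{{{{}}{}}{}}{}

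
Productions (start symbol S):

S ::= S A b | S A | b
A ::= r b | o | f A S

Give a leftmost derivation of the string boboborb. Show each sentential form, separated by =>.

S => SA => SAA => SAbAA => SAbAbAA => bAbAbAA => bobAbAA => bobobAA => boboboA => boboborb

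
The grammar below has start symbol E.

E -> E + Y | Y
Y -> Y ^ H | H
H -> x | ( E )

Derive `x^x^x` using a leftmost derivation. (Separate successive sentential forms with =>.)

E => Y => Y^H => Y^H^H => H^H^H => x^H^H => x^x^H => x^x^x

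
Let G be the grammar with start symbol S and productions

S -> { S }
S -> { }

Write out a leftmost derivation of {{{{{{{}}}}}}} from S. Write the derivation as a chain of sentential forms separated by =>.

S => {S}   [S -> { S }]
{S} => {{S}}   [S -> { S }]
{{S}} => {{{S}}}   [S -> { S }]
{{{S}}} => {{{{S}}}}   [S -> { S }]
{{{{S}}}} => {{{{{S}}}}}   [S -> { S }]
{{{{{S}}}}} => {{{{{{S}}}}}}   [S -> { S }]
{{{{{{S}}}}}} => {{{{{{{}}}}}}}   [S -> { }]

S=>{S}=>{{S}}=>{{{S}}}=>{{{{S}}}}=>{{{{{S}}}}}=>{{{{{{S}}}}}}=>{{{{{{{}}}}}}}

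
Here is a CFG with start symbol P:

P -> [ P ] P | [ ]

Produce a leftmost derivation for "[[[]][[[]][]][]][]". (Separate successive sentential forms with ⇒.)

P⇒[P]P⇒[[P]P]P⇒[[[]]P]P⇒[[[]][P]P]P⇒[[[]][[P]P]P]P⇒[[[]][[[]]P]P]P⇒[[[]][[[]][]]P]P⇒[[[]][[[]][]][]]P⇒[[[]][[[]][]][]][]

P ⇒ [P]P   [P -> [ P ] P]
[P]P ⇒ [[P]P]P   [P -> [ P ] P]
[[P]P]P ⇒ [[[]]P]P   [P -> [ ]]
[[[]]P]P ⇒ [[[]][P]P]P   [P -> [ P ] P]
[[[]][P]P]P ⇒ [[[]][[P]P]P]P   [P -> [ P ] P]
[[[]][[P]P]P]P ⇒ [[[]][[[]]P]P]P   [P -> [ ]]
[[[]][[[]]P]P]P ⇒ [[[]][[[]][]]P]P   [P -> [ ]]
[[[]][[[]][]]P]P ⇒ [[[]][[[]][]][]]P   [P -> [ ]]
[[[]][[[]][]][]]P ⇒ [[[]][[[]][]][]][]   [P -> [ ]]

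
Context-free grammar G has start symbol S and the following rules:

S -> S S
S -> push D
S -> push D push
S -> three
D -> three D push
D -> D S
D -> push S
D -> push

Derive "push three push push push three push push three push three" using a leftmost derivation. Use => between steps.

S => push D => push D S => push three D push S => push three push S push S => push three push S S push S => push three push push D S push S => push three push push push S S push S => push three push push push three S push S => push three push push push three push D push S => push three push push push three push push S push S => push three push push push three push push three push S => push three push push push three push push three push three

S => push D   [S -> push D]
push D => push D S   [D -> D S]
push D S => push three D push S   [D -> three D push]
push three D push S => push three push S push S   [D -> push S]
push three push S push S => push three push S S push S   [S -> S S]
push three push S S push S => push three push push D S push S   [S -> push D]
push three push push D S push S => push three push push push S S push S   [D -> push S]
push three push push push S S push S => push three push push push three S push S   [S -> three]
push three push push push three S push S => push three push push push three push D push S   [S -> push D]
push three push push push three push D push S => push three push push push three push push S push S   [D -> push S]
push three push push push three push push S push S => push three push push push three push push three push S   [S -> three]
push three push push push three push push three push S => push three push push push three push push three push three   [S -> three]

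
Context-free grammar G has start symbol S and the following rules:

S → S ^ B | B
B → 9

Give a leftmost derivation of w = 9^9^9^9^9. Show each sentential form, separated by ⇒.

S ⇒ S^B   [S → S ^ B]
S^B ⇒ S^B^B   [S → S ^ B]
S^B^B ⇒ S^B^B^B   [S → S ^ B]
S^B^B^B ⇒ S^B^B^B^B   [S → S ^ B]
S^B^B^B^B ⇒ B^B^B^B^B   [S → B]
B^B^B^B^B ⇒ 9^B^B^B^B   [B → 9]
9^B^B^B^B ⇒ 9^9^B^B^B   [B → 9]
9^9^B^B^B ⇒ 9^9^9^B^B   [B → 9]
9^9^9^B^B ⇒ 9^9^9^9^B   [B → 9]
9^9^9^9^B ⇒ 9^9^9^9^9   [B → 9]

S ⇒ S^B ⇒ S^B^B ⇒ S^B^B^B ⇒ S^B^B^B^B ⇒ B^B^B^B^B ⇒ 9^B^B^B^B ⇒ 9^9^B^B^B ⇒ 9^9^9^B^B ⇒ 9^9^9^9^B ⇒ 9^9^9^9^9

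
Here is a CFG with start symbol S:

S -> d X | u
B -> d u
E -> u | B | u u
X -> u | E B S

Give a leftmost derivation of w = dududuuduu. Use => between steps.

S => dX => dEBS => duBS => duduS => dududX => dududEBS => dududuuBS => dududuuduS => dududuuduu

S => dX   [S -> d X]
dX => dEBS   [X -> E B S]
dEBS => duBS   [E -> u]
duBS => duduS   [B -> d u]
duduS => dududX   [S -> d X]
dududX => dududEBS   [X -> E B S]
dududEBS => dududuuBS   [E -> u u]
dududuuBS => dududuuduS   [B -> d u]
dududuuduS => dududuuduu   [S -> u]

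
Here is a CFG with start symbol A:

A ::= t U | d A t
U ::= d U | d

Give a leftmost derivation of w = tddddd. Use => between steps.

A => tU => tdU => tddU => tdddU => tddddU => tddddd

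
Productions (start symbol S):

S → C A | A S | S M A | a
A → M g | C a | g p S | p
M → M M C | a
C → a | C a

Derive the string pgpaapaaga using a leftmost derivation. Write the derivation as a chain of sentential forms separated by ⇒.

S ⇒ AS ⇒ pS ⇒ pAS ⇒ pgpSS ⇒ pgpSMAS ⇒ pgpCAMAS ⇒ pgpCaAMAS ⇒ pgpaaAMAS ⇒ pgpaapMAS ⇒ pgpaapaAS ⇒ pgpaapaMgS ⇒ pgpaapaagS ⇒ pgpaapaaga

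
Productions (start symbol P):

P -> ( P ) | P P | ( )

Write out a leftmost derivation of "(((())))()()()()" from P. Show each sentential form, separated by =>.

P=>PP=>PPP=>(P)PP=>((P))PP=>(((P)))PP=>(((())))PP=>(((())))PPP=>(((())))PPPP=>(((())))()PPP=>(((())))()()PP=>(((())))()()()P=>(((())))()()()()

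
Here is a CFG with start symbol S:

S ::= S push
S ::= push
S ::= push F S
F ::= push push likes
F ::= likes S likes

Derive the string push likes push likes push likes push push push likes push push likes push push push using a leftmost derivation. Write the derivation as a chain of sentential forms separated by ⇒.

S ⇒ push F S ⇒ push likes S likes S ⇒ push likes push likes S ⇒ push likes push likes push F S ⇒ push likes push likes push likes S likes S ⇒ push likes push likes push likes S push likes S ⇒ push likes push likes push likes push F S push likes S ⇒ push likes push likes push likes push push push likes S push likes S ⇒ push likes push likes push likes push push push likes push push likes S ⇒ push likes push likes push likes push push push likes push push likes S push ⇒ push likes push likes push likes push push push likes push push likes S push push ⇒ push likes push likes push likes push push push likes push push likes push push push

S ⇒ push F S   [S ::= push F S]
push F S ⇒ push likes S likes S   [F ::= likes S likes]
push likes S likes S ⇒ push likes push likes S   [S ::= push]
push likes push likes S ⇒ push likes push likes push F S   [S ::= push F S]
push likes push likes push F S ⇒ push likes push likes push likes S likes S   [F ::= likes S likes]
push likes push likes push likes S likes S ⇒ push likes push likes push likes S push likes S   [S ::= S push]
push likes push likes push likes S push likes S ⇒ push likes push likes push likes push F S push likes S   [S ::= push F S]
push likes push likes push likes push F S push likes S ⇒ push likes push likes push likes push push push likes S push likes S   [F ::= push push likes]
push likes push likes push likes push push push likes S push likes S ⇒ push likes push likes push likes push push push likes push push likes S   [S ::= push]
push likes push likes push likes push push push likes push push likes S ⇒ push likes push likes push likes push push push likes push push likes S push   [S ::= S push]
push likes push likes push likes push push push likes push push likes S push ⇒ push likes push likes push likes push push push likes push push likes S push push   [S ::= S push]
push likes push likes push likes push push push likes push push likes S push push ⇒ push likes push likes push likes push push push likes push push likes push push push   [S ::= push]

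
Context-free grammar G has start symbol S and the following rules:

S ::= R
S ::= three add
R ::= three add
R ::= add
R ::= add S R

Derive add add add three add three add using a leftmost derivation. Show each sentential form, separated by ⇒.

S ⇒ R ⇒ add S R ⇒ add R R ⇒ add add S R R ⇒ add add R R R ⇒ add add add R R ⇒ add add add three add R ⇒ add add add three add three add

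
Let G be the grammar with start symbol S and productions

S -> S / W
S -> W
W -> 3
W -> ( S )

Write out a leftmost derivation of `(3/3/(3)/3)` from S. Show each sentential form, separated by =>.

S => W   [S -> W]
W => (S)   [W -> ( S )]
(S) => (S/W)   [S -> S / W]
(S/W) => (S/W/W)   [S -> S / W]
(S/W/W) => (S/W/W/W)   [S -> S / W]
(S/W/W/W) => (W/W/W/W)   [S -> W]
(W/W/W/W) => (3/W/W/W)   [W -> 3]
(3/W/W/W) => (3/3/W/W)   [W -> 3]
(3/3/W/W) => (3/3/(S)/W)   [W -> ( S )]
(3/3/(S)/W) => (3/3/(W)/W)   [S -> W]
(3/3/(W)/W) => (3/3/(3)/W)   [W -> 3]
(3/3/(3)/W) => (3/3/(3)/3)   [W -> 3]

S => W => (S) => (S/W) => (S/W/W) => (S/W/W/W) => (W/W/W/W) => (3/W/W/W) => (3/3/W/W) => (3/3/(S)/W) => (3/3/(W)/W) => (3/3/(3)/W) => (3/3/(3)/3)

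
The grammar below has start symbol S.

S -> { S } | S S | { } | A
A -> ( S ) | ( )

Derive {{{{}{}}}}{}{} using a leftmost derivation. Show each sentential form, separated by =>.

S => SS => SSS => {S}SS => {{S}}SS => {{{S}}}SS => {{{SS}}}SS => {{{{}S}}}SS => {{{{}{}}}}SS => {{{{}{}}}}{}S => {{{{}{}}}}{}{}

S => SS   [S -> S S]
SS => SSS   [S -> S S]
SSS => {S}SS   [S -> { S }]
{S}SS => {{S}}SS   [S -> { S }]
{{S}}SS => {{{S}}}SS   [S -> { S }]
{{{S}}}SS => {{{SS}}}SS   [S -> S S]
{{{SS}}}SS => {{{{}S}}}SS   [S -> { }]
{{{{}S}}}SS => {{{{}{}}}}SS   [S -> { }]
{{{{}{}}}}SS => {{{{}{}}}}{}S   [S -> { }]
{{{{}{}}}}{}S => {{{{}{}}}}{}{}   [S -> { }]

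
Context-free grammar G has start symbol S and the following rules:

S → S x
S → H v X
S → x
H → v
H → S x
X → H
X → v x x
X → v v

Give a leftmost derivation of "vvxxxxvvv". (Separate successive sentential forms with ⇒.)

S ⇒ HvX ⇒ SxvX ⇒ HvXxvX ⇒ vvXxvX ⇒ vvHxvX ⇒ vvSxxvX ⇒ vvSxxxvX ⇒ vvxxxxvX ⇒ vvxxxxvvv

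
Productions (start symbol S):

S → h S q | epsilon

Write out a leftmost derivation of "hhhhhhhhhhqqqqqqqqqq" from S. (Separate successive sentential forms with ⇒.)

S⇒hSq⇒hhSqq⇒hhhSqqq⇒hhhhSqqqq⇒hhhhhSqqqqq⇒hhhhhhSqqqqqq⇒hhhhhhhSqqqqqqq⇒hhhhhhhhSqqqqqqqq⇒hhhhhhhhhSqqqqqqqqq⇒hhhhhhhhhhSqqqqqqqqqq⇒hhhhhhhhhhqqqqqqqqqq

S ⇒ hSq   [S → h S q]
hSq ⇒ hhSqq   [S → h S q]
hhSqq ⇒ hhhSqqq   [S → h S q]
hhhSqqq ⇒ hhhhSqqqq   [S → h S q]
hhhhSqqqq ⇒ hhhhhSqqqqq   [S → h S q]
hhhhhSqqqqq ⇒ hhhhhhSqqqqqq   [S → h S q]
hhhhhhSqqqqqq ⇒ hhhhhhhSqqqqqqq   [S → h S q]
hhhhhhhSqqqqqqq ⇒ hhhhhhhhSqqqqqqqq   [S → h S q]
hhhhhhhhSqqqqqqqq ⇒ hhhhhhhhhSqqqqqqqqq   [S → h S q]
hhhhhhhhhSqqqqqqqqq ⇒ hhhhhhhhhhSqqqqqqqqqq   [S → h S q]
hhhhhhhhhhSqqqqqqqqqq ⇒ hhhhhhhhhhqqqqqqqqqq   [S → epsilon]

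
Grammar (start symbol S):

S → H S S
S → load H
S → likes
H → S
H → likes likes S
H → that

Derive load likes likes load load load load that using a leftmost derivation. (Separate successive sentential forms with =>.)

S => load H   [S → load H]
load H => load likes likes S   [H → likes likes S]
load likes likes S => load likes likes load H   [S → load H]
load likes likes load H => load likes likes load S   [H → S]
load likes likes load S => load likes likes load load H   [S → load H]
load likes likes load load H => load likes likes load load S   [H → S]
load likes likes load load S => load likes likes load load load H   [S → load H]
load likes likes load load load H => load likes likes load load load S   [H → S]
load likes likes load load load S => load likes likes load load load load H   [S → load H]
load likes likes load load load load H => load likes likes load load load load that   [H → that]

S => load H => load likes likes S => load likes likes load H => load likes likes load S => load likes likes load load H => load likes likes load load S => load likes likes load load load H => load likes likes load load load S => load likes likes load load load load H => load likes likes load load load load that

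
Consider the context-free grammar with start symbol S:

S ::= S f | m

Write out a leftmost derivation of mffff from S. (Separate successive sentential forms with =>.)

S => Sf   [S ::= S f]
Sf => Sff   [S ::= S f]
Sff => Sfff   [S ::= S f]
Sfff => Sffff   [S ::= S f]
Sffff => mffff   [S ::= m]

S=>Sf=>Sff=>Sfff=>Sffff=>mffff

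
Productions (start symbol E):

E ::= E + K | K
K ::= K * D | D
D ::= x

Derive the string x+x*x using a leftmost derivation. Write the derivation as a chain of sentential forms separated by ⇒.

E ⇒ E+K   [E ::= E + K]
E+K ⇒ K+K   [E ::= K]
K+K ⇒ D+K   [K ::= D]
D+K ⇒ x+K   [D ::= x]
x+K ⇒ x+K*D   [K ::= K * D]
x+K*D ⇒ x+D*D   [K ::= D]
x+D*D ⇒ x+x*D   [D ::= x]
x+x*D ⇒ x+x*x   [D ::= x]

E ⇒ E+K ⇒ K+K ⇒ D+K ⇒ x+K ⇒ x+K*D ⇒ x+D*D ⇒ x+x*D ⇒ x+x*x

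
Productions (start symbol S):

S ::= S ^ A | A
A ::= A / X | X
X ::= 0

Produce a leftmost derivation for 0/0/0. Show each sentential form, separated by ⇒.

S ⇒ A ⇒ A/X ⇒ A/X/X ⇒ X/X/X ⇒ 0/X/X ⇒ 0/0/X ⇒ 0/0/0

S ⇒ A   [S ::= A]
A ⇒ A/X   [A ::= A / X]
A/X ⇒ A/X/X   [A ::= A / X]
A/X/X ⇒ X/X/X   [A ::= X]
X/X/X ⇒ 0/X/X   [X ::= 0]
0/X/X ⇒ 0/0/X   [X ::= 0]
0/0/X ⇒ 0/0/0   [X ::= 0]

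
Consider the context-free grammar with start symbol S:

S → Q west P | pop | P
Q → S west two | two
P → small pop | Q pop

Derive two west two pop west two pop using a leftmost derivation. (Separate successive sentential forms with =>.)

S => P => Q pop => S west two pop => Q west P west two pop => two west P west two pop => two west Q pop west two pop => two west two pop west two pop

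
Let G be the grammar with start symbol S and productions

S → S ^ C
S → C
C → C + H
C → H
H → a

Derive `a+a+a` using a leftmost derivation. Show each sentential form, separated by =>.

S=>C=>C+H=>C+H+H=>H+H+H=>a+H+H=>a+a+H=>a+a+a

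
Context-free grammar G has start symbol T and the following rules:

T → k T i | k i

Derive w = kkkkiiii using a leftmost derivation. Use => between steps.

T=>kTi=>kkTii=>kkkTiii=>kkkkiiii

T => kTi   [T → k T i]
kTi => kkTii   [T → k T i]
kkTii => kkkTiii   [T → k T i]
kkkTiii => kkkkiiii   [T → k i]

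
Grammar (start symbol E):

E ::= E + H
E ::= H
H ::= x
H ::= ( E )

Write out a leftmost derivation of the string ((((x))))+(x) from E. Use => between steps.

E => E+H   [E ::= E + H]
E+H => H+H   [E ::= H]
H+H => (E)+H   [H ::= ( E )]
(E)+H => (H)+H   [E ::= H]
(H)+H => ((E))+H   [H ::= ( E )]
((E))+H => ((H))+H   [E ::= H]
((H))+H => (((E)))+H   [H ::= ( E )]
(((E)))+H => (((H)))+H   [E ::= H]
(((H)))+H => ((((E))))+H   [H ::= ( E )]
((((E))))+H => ((((H))))+H   [E ::= H]
((((H))))+H => ((((x))))+H   [H ::= x]
((((x))))+H => ((((x))))+(E)   [H ::= ( E )]
((((x))))+(E) => ((((x))))+(H)   [E ::= H]
((((x))))+(H) => ((((x))))+(x)   [H ::= x]

E => E+H => H+H => (E)+H => (H)+H => ((E))+H => ((H))+H => (((E)))+H => (((H)))+H => ((((E))))+H => ((((H))))+H => ((((x))))+H => ((((x))))+(E) => ((((x))))+(H) => ((((x))))+(x)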